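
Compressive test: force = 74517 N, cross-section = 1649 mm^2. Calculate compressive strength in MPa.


CS = 74517 / 1649 = 45.2 MPa

45.2


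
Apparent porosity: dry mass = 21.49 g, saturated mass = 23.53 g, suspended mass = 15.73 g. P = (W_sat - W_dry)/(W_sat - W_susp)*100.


P = (23.53 - 21.49) / (23.53 - 15.73) * 100 = 2.04 / 7.8 * 100 = 26.2%

26.2


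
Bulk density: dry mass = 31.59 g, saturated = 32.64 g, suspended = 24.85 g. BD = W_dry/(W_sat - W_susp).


BD = 31.59 / (32.64 - 24.85) = 31.59 / 7.79 = 4.055 g/cm^3

4.055


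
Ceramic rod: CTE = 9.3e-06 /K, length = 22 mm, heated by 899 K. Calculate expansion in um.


dL = 9.3e-06 * 22 * 899 * 1000 = 183.935 um

183.935


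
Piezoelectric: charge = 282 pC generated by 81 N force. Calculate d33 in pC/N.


d33 = 282 / 81 = 3.5 pC/N

3.5


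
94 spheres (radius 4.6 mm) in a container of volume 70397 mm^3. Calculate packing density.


V_sphere = 4/3*pi*4.6^3 = 407.7201 mm^3
Total V = 94*407.7201 = 38325.6894 mm^3
PD = 38325.6894 / 70397 = 0.544

0.544


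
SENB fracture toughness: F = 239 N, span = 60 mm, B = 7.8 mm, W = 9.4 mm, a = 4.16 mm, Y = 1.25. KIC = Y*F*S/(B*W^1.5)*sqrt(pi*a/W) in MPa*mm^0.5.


KIC = 1.25*239*60/(7.8*9.4^1.5)*sqrt(pi*4.16/9.4) = 94.02

94.02


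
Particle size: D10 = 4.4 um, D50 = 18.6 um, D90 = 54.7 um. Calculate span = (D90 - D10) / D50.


Span = (54.7 - 4.4) / 18.6 = 50.3 / 18.6 = 2.704

2.704


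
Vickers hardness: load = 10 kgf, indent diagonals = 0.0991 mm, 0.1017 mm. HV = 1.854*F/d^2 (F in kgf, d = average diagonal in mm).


d_avg = (0.0991+0.1017)/2 = 0.1004 mm
HV = 1.854*10/0.1004^2 = 1839

1839


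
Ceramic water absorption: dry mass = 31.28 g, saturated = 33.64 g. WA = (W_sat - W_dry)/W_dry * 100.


WA = (33.64 - 31.28) / 31.28 * 100 = 7.54%

7.54


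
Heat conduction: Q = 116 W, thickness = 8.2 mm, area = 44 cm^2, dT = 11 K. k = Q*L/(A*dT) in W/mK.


k = 116*8.2/1000/(44/10000*11) = 19.65 W/mK

19.65


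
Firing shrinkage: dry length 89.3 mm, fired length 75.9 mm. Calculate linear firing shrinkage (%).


FS = (89.3 - 75.9) / 89.3 * 100 = 15.01%

15.01


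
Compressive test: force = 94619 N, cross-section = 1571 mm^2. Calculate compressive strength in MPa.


CS = 94619 / 1571 = 60.2 MPa

60.2


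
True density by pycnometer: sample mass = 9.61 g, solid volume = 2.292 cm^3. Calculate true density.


TD = 9.61 / 2.292 = 4.193 g/cm^3

4.193


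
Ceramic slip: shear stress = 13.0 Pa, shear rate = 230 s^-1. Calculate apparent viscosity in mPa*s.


eta = tau/gamma * 1000 = 13.0/230 * 1000 = 56.5 mPa*s

56.5


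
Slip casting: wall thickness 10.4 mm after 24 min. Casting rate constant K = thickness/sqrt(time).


K = 10.4 / sqrt(24) = 10.4 / 4.899 = 2.123 mm/min^0.5

2.123


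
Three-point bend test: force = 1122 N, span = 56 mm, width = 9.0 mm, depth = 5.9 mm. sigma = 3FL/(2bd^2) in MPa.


sigma = 3*1122*56/(2*9.0*5.9^2) = 300.8 MPa

300.8


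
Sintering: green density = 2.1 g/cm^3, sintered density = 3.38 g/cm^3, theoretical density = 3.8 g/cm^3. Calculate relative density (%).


Relative = 3.38 / 3.8 * 100 = 88.9%

88.9


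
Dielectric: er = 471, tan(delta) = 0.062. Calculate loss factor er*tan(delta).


Loss = 471 * 0.062 = 29.202

29.202


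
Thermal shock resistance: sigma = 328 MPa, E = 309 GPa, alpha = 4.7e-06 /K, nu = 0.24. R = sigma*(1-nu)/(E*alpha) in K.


R = 328*(1-0.24)/(309*1000*4.7e-06) = 172 K

172


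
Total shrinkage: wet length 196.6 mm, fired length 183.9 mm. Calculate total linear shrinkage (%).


TS = (196.6 - 183.9) / 196.6 * 100 = 6.46%

6.46


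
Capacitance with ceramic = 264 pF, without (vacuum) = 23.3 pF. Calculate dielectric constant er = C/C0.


er = 264 / 23.3 = 11.33

11.33


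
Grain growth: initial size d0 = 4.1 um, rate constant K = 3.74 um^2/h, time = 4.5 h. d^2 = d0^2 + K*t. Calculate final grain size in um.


d^2 = 4.1^2 + 3.74*4.5 = 33.64
d = sqrt(33.64) = 5.8 um

5.8


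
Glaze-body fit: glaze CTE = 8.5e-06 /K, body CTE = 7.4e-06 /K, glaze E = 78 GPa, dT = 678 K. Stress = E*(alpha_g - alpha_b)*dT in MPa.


Stress = 78*1000*(8.5e-06 - 7.4e-06)*678 = 58.2 MPa

58.2


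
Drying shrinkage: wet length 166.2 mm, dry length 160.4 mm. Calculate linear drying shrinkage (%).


DS = (166.2 - 160.4) / 166.2 * 100 = 3.49%

3.49


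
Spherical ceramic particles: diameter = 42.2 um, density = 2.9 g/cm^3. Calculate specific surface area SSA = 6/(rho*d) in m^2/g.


SSA = 6 / (2.9 * 42.2) = 0.049 m^2/g

0.049


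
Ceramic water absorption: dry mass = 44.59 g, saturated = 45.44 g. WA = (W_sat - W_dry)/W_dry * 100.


WA = (45.44 - 44.59) / 44.59 * 100 = 1.91%

1.91


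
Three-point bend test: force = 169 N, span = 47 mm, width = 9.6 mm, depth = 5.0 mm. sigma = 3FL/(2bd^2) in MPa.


sigma = 3*169*47/(2*9.6*5.0^2) = 49.6 MPa

49.6


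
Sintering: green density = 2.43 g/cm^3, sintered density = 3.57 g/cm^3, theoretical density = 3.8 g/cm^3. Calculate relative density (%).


Relative = 3.57 / 3.8 * 100 = 93.9%

93.9


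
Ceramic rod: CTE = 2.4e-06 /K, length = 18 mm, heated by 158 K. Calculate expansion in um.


dL = 2.4e-06 * 18 * 158 * 1000 = 6.826 um

6.826


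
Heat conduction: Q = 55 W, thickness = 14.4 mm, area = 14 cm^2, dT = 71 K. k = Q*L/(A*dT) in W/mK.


k = 55*14.4/1000/(14/10000*71) = 7.97 W/mK

7.97


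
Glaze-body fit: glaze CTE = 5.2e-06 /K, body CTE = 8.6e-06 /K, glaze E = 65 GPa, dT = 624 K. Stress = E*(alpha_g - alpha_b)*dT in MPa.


Stress = 65*1000*(5.2e-06 - 8.6e-06)*624 = -137.9 MPa

-137.9


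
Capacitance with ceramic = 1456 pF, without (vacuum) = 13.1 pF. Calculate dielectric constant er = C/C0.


er = 1456 / 13.1 = 111.15

111.15


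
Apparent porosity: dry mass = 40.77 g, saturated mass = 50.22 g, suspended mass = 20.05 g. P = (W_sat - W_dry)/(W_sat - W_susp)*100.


P = (50.22 - 40.77) / (50.22 - 20.05) * 100 = 9.45 / 30.17 * 100 = 31.3%

31.3


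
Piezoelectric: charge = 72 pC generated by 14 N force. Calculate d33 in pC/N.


d33 = 72 / 14 = 5.1 pC/N

5.1


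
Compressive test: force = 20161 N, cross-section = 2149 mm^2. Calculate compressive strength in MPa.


CS = 20161 / 2149 = 9.4 MPa

9.4


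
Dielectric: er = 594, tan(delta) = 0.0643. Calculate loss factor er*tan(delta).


Loss = 594 * 0.0643 = 38.194

38.194


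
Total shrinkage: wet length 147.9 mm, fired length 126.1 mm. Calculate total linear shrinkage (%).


TS = (147.9 - 126.1) / 147.9 * 100 = 14.74%

14.74


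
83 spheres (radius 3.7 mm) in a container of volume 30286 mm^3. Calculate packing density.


V_sphere = 4/3*pi*3.7^3 = 212.1748 mm^3
Total V = 83*212.1748 = 17610.5084 mm^3
PD = 17610.5084 / 30286 = 0.581

0.581


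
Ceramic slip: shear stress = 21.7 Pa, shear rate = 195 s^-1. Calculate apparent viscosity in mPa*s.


eta = tau/gamma * 1000 = 21.7/195 * 1000 = 111.3 mPa*s

111.3


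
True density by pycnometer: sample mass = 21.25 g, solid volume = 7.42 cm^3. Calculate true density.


TD = 21.25 / 7.42 = 2.864 g/cm^3

2.864


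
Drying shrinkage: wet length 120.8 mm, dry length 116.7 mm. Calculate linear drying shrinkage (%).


DS = (120.8 - 116.7) / 120.8 * 100 = 3.39%

3.39


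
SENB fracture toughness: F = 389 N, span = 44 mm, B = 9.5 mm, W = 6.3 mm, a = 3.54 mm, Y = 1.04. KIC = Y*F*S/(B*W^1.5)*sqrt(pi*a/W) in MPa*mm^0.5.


KIC = 1.04*389*44/(9.5*6.3^1.5)*sqrt(pi*3.54/6.3) = 157.44

157.44


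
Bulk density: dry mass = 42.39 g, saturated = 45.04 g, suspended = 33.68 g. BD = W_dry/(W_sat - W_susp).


BD = 42.39 / (45.04 - 33.68) = 42.39 / 11.36 = 3.732 g/cm^3

3.732


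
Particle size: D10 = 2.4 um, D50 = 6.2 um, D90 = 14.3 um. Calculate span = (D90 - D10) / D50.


Span = (14.3 - 2.4) / 6.2 = 11.9 / 6.2 = 1.919

1.919


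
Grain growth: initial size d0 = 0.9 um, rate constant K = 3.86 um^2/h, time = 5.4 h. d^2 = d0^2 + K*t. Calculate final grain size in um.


d^2 = 0.9^2 + 3.86*5.4 = 21.654
d = sqrt(21.654) = 4.65 um

4.65


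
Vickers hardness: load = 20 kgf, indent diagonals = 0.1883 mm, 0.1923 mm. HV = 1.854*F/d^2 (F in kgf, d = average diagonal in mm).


d_avg = (0.1883+0.1923)/2 = 0.1903 mm
HV = 1.854*20/0.1903^2 = 1024

1024


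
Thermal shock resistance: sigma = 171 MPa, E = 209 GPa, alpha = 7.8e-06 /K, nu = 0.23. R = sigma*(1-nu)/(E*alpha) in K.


R = 171*(1-0.23)/(209*1000*7.8e-06) = 81 K

81


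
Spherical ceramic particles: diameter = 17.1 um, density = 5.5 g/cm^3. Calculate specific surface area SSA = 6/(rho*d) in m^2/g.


SSA = 6 / (5.5 * 17.1) = 0.064 m^2/g

0.064


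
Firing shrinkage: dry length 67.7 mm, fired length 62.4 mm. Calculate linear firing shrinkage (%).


FS = (67.7 - 62.4) / 67.7 * 100 = 7.83%

7.83


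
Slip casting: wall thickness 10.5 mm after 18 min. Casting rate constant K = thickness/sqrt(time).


K = 10.5 / sqrt(18) = 10.5 / 4.2426 = 2.475 mm/min^0.5

2.475


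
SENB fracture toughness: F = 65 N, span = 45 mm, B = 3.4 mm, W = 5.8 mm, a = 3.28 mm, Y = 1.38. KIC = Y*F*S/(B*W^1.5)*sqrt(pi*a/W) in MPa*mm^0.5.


KIC = 1.38*65*45/(3.4*5.8^1.5)*sqrt(pi*3.28/5.8) = 113.29

113.29


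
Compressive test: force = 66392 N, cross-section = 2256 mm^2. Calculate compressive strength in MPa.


CS = 66392 / 2256 = 29.4 MPa

29.4


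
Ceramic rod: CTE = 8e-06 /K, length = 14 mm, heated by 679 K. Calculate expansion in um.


dL = 8e-06 * 14 * 679 * 1000 = 76.048 um

76.048


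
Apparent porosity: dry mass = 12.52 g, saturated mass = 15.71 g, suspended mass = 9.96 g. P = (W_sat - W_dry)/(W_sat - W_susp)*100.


P = (15.71 - 12.52) / (15.71 - 9.96) * 100 = 3.19 / 5.75 * 100 = 55.5%

55.5


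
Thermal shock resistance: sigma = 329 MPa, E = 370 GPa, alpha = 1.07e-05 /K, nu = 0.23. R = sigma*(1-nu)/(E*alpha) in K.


R = 329*(1-0.23)/(370*1000*1.07e-05) = 64 K

64


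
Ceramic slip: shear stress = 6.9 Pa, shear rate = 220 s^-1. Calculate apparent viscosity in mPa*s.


eta = tau/gamma * 1000 = 6.9/220 * 1000 = 31.4 mPa*s

31.4


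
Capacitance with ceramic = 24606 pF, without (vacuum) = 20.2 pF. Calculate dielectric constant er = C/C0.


er = 24606 / 20.2 = 1218.12

1218.12


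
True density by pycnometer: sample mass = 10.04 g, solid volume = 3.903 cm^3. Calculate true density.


TD = 10.04 / 3.903 = 2.572 g/cm^3

2.572


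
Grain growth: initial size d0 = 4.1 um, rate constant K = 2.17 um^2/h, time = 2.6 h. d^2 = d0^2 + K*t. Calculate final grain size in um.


d^2 = 4.1^2 + 2.17*2.6 = 22.452
d = sqrt(22.452) = 4.74 um

4.74


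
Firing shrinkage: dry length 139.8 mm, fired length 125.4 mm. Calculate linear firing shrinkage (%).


FS = (139.8 - 125.4) / 139.8 * 100 = 10.3%

10.3


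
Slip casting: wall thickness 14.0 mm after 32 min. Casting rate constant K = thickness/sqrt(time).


K = 14.0 / sqrt(32) = 14.0 / 5.6569 = 2.475 mm/min^0.5

2.475


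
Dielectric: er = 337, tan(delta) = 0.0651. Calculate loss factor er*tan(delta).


Loss = 337 * 0.0651 = 21.939

21.939


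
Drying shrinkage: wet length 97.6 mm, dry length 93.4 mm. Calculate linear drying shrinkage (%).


DS = (97.6 - 93.4) / 97.6 * 100 = 4.3%

4.3


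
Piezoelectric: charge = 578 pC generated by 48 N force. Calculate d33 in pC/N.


d33 = 578 / 48 = 12.0 pC/N

12.0


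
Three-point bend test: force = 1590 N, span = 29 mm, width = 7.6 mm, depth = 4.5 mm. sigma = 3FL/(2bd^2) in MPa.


sigma = 3*1590*29/(2*7.6*4.5^2) = 449.4 MPa

449.4


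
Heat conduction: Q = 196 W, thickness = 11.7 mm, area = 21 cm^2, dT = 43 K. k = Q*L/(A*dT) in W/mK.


k = 196*11.7/1000/(21/10000*43) = 25.4 W/mK

25.4


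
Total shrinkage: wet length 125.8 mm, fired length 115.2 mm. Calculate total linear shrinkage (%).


TS = (125.8 - 115.2) / 125.8 * 100 = 8.43%

8.43


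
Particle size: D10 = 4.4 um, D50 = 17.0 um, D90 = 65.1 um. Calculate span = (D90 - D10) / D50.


Span = (65.1 - 4.4) / 17.0 = 60.7 / 17.0 = 3.571

3.571


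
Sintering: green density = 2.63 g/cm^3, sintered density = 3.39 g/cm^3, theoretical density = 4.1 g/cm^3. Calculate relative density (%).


Relative = 3.39 / 4.1 * 100 = 82.7%

82.7


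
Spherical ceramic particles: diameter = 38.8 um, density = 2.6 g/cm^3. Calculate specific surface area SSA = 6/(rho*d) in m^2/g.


SSA = 6 / (2.6 * 38.8) = 0.059 m^2/g

0.059


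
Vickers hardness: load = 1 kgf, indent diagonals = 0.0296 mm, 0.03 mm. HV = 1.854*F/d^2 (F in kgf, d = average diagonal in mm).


d_avg = (0.0296+0.03)/2 = 0.0298 mm
HV = 1.854*1/0.0298^2 = 2088

2088


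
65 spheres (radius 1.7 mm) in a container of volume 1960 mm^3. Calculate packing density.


V_sphere = 4/3*pi*1.7^3 = 20.5795 mm^3
Total V = 65*20.5795 = 1337.6675 mm^3
PD = 1337.6675 / 1960 = 0.682

0.682


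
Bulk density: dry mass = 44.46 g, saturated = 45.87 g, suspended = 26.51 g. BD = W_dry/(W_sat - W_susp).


BD = 44.46 / (45.87 - 26.51) = 44.46 / 19.36 = 2.296 g/cm^3

2.296


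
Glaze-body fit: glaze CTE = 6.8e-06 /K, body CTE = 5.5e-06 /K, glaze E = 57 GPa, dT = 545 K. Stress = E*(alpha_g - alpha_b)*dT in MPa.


Stress = 57*1000*(6.8e-06 - 5.5e-06)*545 = 40.4 MPa

40.4


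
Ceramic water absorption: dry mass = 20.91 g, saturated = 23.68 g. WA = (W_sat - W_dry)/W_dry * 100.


WA = (23.68 - 20.91) / 20.91 * 100 = 13.25%

13.25


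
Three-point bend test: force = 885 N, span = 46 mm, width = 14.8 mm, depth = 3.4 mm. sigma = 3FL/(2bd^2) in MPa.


sigma = 3*885*46/(2*14.8*3.4^2) = 356.9 MPa

356.9


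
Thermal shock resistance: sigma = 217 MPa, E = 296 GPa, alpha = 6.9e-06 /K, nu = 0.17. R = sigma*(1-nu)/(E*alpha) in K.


R = 217*(1-0.17)/(296*1000*6.9e-06) = 88 K

88


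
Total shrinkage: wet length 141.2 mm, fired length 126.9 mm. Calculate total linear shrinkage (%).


TS = (141.2 - 126.9) / 141.2 * 100 = 10.13%

10.13


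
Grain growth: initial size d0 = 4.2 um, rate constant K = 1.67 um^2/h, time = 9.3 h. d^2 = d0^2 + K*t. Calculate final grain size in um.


d^2 = 4.2^2 + 1.67*9.3 = 33.171
d = sqrt(33.171) = 5.76 um

5.76


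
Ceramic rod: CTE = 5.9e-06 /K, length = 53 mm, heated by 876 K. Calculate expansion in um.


dL = 5.9e-06 * 53 * 876 * 1000 = 273.925 um

273.925


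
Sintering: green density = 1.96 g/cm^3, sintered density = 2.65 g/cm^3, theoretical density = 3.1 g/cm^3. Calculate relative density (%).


Relative = 2.65 / 3.1 * 100 = 85.5%

85.5


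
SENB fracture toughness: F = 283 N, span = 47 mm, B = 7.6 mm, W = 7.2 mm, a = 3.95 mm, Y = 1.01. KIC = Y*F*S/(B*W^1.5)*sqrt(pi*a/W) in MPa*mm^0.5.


KIC = 1.01*283*47/(7.6*7.2^1.5)*sqrt(pi*3.95/7.2) = 120.12

120.12


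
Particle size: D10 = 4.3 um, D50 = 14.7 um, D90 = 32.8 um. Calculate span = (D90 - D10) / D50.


Span = (32.8 - 4.3) / 14.7 = 28.5 / 14.7 = 1.939

1.939


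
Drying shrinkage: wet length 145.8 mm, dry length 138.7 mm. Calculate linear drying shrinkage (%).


DS = (145.8 - 138.7) / 145.8 * 100 = 4.87%

4.87


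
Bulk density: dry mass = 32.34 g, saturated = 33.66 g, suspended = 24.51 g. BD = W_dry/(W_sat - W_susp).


BD = 32.34 / (33.66 - 24.51) = 32.34 / 9.15 = 3.534 g/cm^3

3.534


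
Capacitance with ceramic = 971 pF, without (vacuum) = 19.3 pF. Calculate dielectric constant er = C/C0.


er = 971 / 19.3 = 50.31

50.31


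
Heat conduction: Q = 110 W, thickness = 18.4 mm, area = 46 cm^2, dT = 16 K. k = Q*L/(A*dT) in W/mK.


k = 110*18.4/1000/(46/10000*16) = 27.5 W/mK

27.5


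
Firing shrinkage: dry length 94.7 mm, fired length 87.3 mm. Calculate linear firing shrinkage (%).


FS = (94.7 - 87.3) / 94.7 * 100 = 7.81%

7.81


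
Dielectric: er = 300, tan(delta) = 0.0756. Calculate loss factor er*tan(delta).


Loss = 300 * 0.0756 = 22.68

22.68


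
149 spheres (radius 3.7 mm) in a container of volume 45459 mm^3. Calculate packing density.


V_sphere = 4/3*pi*3.7^3 = 212.1748 mm^3
Total V = 149*212.1748 = 31614.0452 mm^3
PD = 31614.0452 / 45459 = 0.695

0.695


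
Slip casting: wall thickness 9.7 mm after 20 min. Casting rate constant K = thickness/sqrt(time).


K = 9.7 / sqrt(20) = 9.7 / 4.4721 = 2.169 mm/min^0.5

2.169


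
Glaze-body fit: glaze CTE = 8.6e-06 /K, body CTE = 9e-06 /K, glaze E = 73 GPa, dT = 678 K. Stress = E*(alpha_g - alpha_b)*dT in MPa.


Stress = 73*1000*(8.6e-06 - 9e-06)*678 = -19.8 MPa

-19.8


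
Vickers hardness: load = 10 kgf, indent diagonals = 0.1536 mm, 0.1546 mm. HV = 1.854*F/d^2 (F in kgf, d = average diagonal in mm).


d_avg = (0.1536+0.1546)/2 = 0.1541 mm
HV = 1.854*10/0.1541^2 = 781

781


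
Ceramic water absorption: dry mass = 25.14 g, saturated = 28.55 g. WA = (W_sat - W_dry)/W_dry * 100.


WA = (28.55 - 25.14) / 25.14 * 100 = 13.56%

13.56


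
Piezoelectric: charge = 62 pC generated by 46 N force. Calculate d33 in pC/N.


d33 = 62 / 46 = 1.3 pC/N

1.3


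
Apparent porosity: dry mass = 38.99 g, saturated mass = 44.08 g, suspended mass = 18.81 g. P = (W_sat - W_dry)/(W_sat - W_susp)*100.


P = (44.08 - 38.99) / (44.08 - 18.81) * 100 = 5.09 / 25.27 * 100 = 20.1%

20.1


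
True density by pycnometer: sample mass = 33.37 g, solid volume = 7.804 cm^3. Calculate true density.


TD = 33.37 / 7.804 = 4.276 g/cm^3

4.276


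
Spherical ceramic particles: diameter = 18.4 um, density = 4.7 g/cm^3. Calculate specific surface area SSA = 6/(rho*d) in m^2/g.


SSA = 6 / (4.7 * 18.4) = 0.069 m^2/g

0.069


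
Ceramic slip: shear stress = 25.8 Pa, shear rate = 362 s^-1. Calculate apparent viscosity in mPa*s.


eta = tau/gamma * 1000 = 25.8/362 * 1000 = 71.3 mPa*s

71.3


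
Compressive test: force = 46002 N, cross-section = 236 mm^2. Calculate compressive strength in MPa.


CS = 46002 / 236 = 194.9 MPa

194.9


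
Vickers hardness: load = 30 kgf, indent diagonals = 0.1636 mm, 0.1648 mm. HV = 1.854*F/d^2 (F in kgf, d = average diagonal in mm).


d_avg = (0.1636+0.1648)/2 = 0.1642 mm
HV = 1.854*30/0.1642^2 = 2063

2063


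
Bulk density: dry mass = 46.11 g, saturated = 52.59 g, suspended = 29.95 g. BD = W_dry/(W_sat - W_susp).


BD = 46.11 / (52.59 - 29.95) = 46.11 / 22.64 = 2.037 g/cm^3

2.037


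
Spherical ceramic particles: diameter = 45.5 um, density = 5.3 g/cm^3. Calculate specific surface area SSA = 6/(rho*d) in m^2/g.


SSA = 6 / (5.3 * 45.5) = 0.025 m^2/g

0.025


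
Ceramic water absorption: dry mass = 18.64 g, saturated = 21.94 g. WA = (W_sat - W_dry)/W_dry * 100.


WA = (21.94 - 18.64) / 18.64 * 100 = 17.7%

17.7


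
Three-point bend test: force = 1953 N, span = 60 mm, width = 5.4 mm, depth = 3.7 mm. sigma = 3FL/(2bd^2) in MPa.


sigma = 3*1953*60/(2*5.4*3.7^2) = 2377.6 MPa

2377.6


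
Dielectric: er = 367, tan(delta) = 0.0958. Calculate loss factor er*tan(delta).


Loss = 367 * 0.0958 = 35.159

35.159


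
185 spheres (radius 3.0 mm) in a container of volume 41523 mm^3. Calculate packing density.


V_sphere = 4/3*pi*3.0^3 = 113.0973 mm^3
Total V = 185*113.0973 = 20923.0005 mm^3
PD = 20923.0005 / 41523 = 0.504

0.504


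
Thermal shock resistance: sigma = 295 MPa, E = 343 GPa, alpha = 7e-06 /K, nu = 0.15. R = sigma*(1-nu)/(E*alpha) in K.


R = 295*(1-0.15)/(343*1000*7e-06) = 104 K

104


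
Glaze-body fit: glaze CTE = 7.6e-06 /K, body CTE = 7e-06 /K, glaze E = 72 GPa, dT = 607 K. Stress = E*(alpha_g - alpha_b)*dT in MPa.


Stress = 72*1000*(7.6e-06 - 7e-06)*607 = 26.2 MPa

26.2


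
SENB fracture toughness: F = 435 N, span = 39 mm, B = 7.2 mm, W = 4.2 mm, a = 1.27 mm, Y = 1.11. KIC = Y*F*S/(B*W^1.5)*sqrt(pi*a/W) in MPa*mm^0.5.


KIC = 1.11*435*39/(7.2*4.2^1.5)*sqrt(pi*1.27/4.2) = 296.16

296.16


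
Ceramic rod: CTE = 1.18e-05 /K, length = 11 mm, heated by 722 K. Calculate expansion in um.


dL = 1.18e-05 * 11 * 722 * 1000 = 93.716 um

93.716


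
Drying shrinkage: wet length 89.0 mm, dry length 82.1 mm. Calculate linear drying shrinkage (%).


DS = (89.0 - 82.1) / 89.0 * 100 = 7.75%

7.75


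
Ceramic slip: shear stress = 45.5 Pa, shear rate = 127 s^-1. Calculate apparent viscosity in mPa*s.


eta = tau/gamma * 1000 = 45.5/127 * 1000 = 358.3 mPa*s

358.3


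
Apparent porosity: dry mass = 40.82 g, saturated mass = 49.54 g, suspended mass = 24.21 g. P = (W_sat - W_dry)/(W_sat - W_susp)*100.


P = (49.54 - 40.82) / (49.54 - 24.21) * 100 = 8.72 / 25.33 * 100 = 34.4%

34.4


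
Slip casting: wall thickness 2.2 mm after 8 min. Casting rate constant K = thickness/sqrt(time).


K = 2.2 / sqrt(8) = 2.2 / 2.8284 = 0.778 mm/min^0.5

0.778


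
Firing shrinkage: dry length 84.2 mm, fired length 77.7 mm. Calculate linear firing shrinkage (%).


FS = (84.2 - 77.7) / 84.2 * 100 = 7.72%

7.72


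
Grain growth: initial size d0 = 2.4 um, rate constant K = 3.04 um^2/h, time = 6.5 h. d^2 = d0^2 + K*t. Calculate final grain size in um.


d^2 = 2.4^2 + 3.04*6.5 = 25.52
d = sqrt(25.52) = 5.05 um

5.05


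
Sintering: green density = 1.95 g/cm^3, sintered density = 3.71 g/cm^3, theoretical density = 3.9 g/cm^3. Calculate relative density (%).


Relative = 3.71 / 3.9 * 100 = 95.1%

95.1


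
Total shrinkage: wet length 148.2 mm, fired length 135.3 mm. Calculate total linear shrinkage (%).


TS = (148.2 - 135.3) / 148.2 * 100 = 8.7%

8.7


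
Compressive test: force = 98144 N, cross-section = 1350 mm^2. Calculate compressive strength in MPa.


CS = 98144 / 1350 = 72.7 MPa

72.7


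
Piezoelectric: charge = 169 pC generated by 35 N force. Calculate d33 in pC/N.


d33 = 169 / 35 = 4.8 pC/N

4.8


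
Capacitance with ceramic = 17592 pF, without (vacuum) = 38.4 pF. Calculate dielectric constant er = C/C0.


er = 17592 / 38.4 = 458.13

458.13


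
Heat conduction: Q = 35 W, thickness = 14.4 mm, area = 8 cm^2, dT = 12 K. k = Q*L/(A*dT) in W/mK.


k = 35*14.4/1000/(8/10000*12) = 52.5 W/mK

52.5


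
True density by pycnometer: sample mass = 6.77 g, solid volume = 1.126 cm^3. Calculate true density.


TD = 6.77 / 1.126 = 6.012 g/cm^3

6.012


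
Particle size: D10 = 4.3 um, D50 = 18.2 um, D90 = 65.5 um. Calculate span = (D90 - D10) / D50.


Span = (65.5 - 4.3) / 18.2 = 61.2 / 18.2 = 3.363

3.363


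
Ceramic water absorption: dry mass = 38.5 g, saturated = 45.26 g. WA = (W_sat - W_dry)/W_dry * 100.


WA = (45.26 - 38.5) / 38.5 * 100 = 17.56%

17.56


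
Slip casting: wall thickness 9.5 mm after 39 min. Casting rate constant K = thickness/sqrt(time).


K = 9.5 / sqrt(39) = 9.5 / 6.245 = 1.521 mm/min^0.5

1.521


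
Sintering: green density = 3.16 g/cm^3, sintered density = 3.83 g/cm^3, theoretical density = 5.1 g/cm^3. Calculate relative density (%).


Relative = 3.83 / 5.1 * 100 = 75.1%

75.1


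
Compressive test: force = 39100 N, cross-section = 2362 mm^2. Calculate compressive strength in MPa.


CS = 39100 / 2362 = 16.6 MPa

16.6


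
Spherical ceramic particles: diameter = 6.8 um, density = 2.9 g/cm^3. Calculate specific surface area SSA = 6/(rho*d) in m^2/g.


SSA = 6 / (2.9 * 6.8) = 0.304 m^2/g

0.304


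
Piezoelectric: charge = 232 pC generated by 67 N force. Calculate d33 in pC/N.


d33 = 232 / 67 = 3.5 pC/N

3.5


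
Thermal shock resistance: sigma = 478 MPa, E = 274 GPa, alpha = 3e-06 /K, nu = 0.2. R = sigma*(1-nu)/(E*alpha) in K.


R = 478*(1-0.2)/(274*1000*3e-06) = 465 K

465


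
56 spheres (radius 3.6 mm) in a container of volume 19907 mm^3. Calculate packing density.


V_sphere = 4/3*pi*3.6^3 = 195.4322 mm^3
Total V = 56*195.4322 = 10944.2032 mm^3
PD = 10944.2032 / 19907 = 0.55

0.55


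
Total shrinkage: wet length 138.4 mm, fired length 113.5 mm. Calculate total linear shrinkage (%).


TS = (138.4 - 113.5) / 138.4 * 100 = 17.99%

17.99


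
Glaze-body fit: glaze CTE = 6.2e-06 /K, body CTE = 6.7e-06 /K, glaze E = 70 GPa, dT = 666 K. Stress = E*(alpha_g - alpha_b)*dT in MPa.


Stress = 70*1000*(6.2e-06 - 6.7e-06)*666 = -23.3 MPa

-23.3


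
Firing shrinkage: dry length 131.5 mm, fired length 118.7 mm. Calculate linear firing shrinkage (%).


FS = (131.5 - 118.7) / 131.5 * 100 = 9.73%

9.73


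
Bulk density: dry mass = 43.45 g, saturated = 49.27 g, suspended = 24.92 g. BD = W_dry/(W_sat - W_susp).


BD = 43.45 / (49.27 - 24.92) = 43.45 / 24.35 = 1.784 g/cm^3

1.784


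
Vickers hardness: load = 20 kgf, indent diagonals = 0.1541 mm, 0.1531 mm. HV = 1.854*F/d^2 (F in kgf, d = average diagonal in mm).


d_avg = (0.1541+0.1531)/2 = 0.1536 mm
HV = 1.854*20/0.1536^2 = 1572

1572


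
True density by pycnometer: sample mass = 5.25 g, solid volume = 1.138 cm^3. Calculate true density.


TD = 5.25 / 1.138 = 4.613 g/cm^3

4.613


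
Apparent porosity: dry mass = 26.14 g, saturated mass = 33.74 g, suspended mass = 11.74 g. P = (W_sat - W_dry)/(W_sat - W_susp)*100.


P = (33.74 - 26.14) / (33.74 - 11.74) * 100 = 7.6 / 22.0 * 100 = 34.5%

34.5


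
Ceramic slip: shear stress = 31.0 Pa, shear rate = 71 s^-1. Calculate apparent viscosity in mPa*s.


eta = tau/gamma * 1000 = 31.0/71 * 1000 = 436.6 mPa*s

436.6


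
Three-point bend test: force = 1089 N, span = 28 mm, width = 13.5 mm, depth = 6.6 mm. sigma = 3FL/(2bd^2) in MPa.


sigma = 3*1089*28/(2*13.5*6.6^2) = 77.8 MPa

77.8


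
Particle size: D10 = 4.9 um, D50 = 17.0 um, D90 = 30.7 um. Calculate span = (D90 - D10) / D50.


Span = (30.7 - 4.9) / 17.0 = 25.8 / 17.0 = 1.518

1.518


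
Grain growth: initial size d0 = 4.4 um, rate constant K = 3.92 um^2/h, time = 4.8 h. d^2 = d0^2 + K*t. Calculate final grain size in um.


d^2 = 4.4^2 + 3.92*4.8 = 38.176
d = sqrt(38.176) = 6.18 um

6.18


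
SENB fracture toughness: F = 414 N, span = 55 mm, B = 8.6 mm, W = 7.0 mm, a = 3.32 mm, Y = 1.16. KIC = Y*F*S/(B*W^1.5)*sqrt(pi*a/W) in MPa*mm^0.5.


KIC = 1.16*414*55/(8.6*7.0^1.5)*sqrt(pi*3.32/7.0) = 202.43

202.43


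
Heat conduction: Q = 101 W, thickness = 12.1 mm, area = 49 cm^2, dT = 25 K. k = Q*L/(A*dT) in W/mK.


k = 101*12.1/1000/(49/10000*25) = 9.98 W/mK

9.98


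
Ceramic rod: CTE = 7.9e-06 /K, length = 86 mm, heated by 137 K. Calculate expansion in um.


dL = 7.9e-06 * 86 * 137 * 1000 = 93.078 um

93.078


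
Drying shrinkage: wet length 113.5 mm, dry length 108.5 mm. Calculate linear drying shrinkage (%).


DS = (113.5 - 108.5) / 113.5 * 100 = 4.41%

4.41


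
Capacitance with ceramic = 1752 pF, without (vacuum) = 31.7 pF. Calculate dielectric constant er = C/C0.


er = 1752 / 31.7 = 55.27

55.27


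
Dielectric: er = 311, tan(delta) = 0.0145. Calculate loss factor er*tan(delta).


Loss = 311 * 0.0145 = 4.51

4.51


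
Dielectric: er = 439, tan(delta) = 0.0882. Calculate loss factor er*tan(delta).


Loss = 439 * 0.0882 = 38.72

38.72


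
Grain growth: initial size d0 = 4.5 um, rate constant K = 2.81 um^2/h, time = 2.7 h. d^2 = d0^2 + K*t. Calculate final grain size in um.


d^2 = 4.5^2 + 2.81*2.7 = 27.837
d = sqrt(27.837) = 5.28 um

5.28


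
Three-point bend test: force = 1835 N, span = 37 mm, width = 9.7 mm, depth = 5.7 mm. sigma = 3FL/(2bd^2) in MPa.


sigma = 3*1835*37/(2*9.7*5.7^2) = 323.2 MPa

323.2


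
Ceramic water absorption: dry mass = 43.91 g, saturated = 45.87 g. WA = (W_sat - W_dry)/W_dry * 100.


WA = (45.87 - 43.91) / 43.91 * 100 = 4.46%

4.46


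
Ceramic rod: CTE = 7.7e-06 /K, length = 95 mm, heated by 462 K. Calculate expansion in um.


dL = 7.7e-06 * 95 * 462 * 1000 = 337.953 um

337.953


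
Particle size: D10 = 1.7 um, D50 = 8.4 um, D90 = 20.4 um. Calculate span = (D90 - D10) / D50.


Span = (20.4 - 1.7) / 8.4 = 18.7 / 8.4 = 2.226

2.226


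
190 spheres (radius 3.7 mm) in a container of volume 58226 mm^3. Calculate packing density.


V_sphere = 4/3*pi*3.7^3 = 212.1748 mm^3
Total V = 190*212.1748 = 40313.212 mm^3
PD = 40313.212 / 58226 = 0.692

0.692


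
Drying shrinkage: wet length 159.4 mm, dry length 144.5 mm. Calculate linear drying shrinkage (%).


DS = (159.4 - 144.5) / 159.4 * 100 = 9.35%

9.35


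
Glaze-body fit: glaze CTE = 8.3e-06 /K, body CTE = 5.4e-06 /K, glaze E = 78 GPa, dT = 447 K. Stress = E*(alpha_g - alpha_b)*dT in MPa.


Stress = 78*1000*(8.3e-06 - 5.4e-06)*447 = 101.1 MPa

101.1


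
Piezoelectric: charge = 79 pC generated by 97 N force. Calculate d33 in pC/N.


d33 = 79 / 97 = 0.8 pC/N

0.8


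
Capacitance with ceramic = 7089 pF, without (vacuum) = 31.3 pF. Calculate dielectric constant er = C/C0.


er = 7089 / 31.3 = 226.49

226.49


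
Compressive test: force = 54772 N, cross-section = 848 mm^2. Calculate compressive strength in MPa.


CS = 54772 / 848 = 64.6 MPa

64.6


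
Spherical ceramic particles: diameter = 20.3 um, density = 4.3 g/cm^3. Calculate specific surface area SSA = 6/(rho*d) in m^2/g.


SSA = 6 / (4.3 * 20.3) = 0.069 m^2/g

0.069


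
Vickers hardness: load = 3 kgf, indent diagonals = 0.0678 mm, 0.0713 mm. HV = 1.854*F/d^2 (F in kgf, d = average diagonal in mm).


d_avg = (0.0678+0.0713)/2 = 0.06955 mm
HV = 1.854*3/0.06955^2 = 1150

1150


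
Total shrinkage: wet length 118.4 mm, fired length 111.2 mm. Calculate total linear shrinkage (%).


TS = (118.4 - 111.2) / 118.4 * 100 = 6.08%

6.08


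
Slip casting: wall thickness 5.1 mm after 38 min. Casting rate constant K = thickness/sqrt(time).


K = 5.1 / sqrt(38) = 5.1 / 6.1644 = 0.827 mm/min^0.5

0.827


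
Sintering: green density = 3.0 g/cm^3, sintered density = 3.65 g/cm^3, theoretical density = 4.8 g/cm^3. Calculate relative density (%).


Relative = 3.65 / 4.8 * 100 = 76.0%

76.0


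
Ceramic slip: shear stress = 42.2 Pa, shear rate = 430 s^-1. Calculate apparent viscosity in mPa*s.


eta = tau/gamma * 1000 = 42.2/430 * 1000 = 98.1 mPa*s

98.1


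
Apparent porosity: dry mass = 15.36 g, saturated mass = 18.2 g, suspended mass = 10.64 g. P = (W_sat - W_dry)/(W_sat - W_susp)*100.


P = (18.2 - 15.36) / (18.2 - 10.64) * 100 = 2.84 / 7.56 * 100 = 37.6%

37.6


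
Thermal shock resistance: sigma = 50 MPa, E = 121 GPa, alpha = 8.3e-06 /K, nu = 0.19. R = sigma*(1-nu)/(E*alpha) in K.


R = 50*(1-0.19)/(121*1000*8.3e-06) = 40 K

40


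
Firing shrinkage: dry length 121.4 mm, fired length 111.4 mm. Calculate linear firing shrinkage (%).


FS = (121.4 - 111.4) / 121.4 * 100 = 8.24%

8.24


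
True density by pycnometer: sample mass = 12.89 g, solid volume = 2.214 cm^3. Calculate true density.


TD = 12.89 / 2.214 = 5.822 g/cm^3

5.822


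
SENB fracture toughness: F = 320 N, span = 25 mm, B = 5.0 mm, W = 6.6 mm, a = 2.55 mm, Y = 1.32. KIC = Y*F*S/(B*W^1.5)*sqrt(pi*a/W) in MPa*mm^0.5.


KIC = 1.32*320*25/(5.0*6.6^1.5)*sqrt(pi*2.55/6.6) = 137.23

137.23


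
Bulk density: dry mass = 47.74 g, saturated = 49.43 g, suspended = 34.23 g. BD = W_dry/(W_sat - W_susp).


BD = 47.74 / (49.43 - 34.23) = 47.74 / 15.2 = 3.141 g/cm^3

3.141


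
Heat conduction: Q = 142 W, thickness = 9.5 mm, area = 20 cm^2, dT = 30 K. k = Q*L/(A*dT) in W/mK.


k = 142*9.5/1000/(20/10000*30) = 22.48 W/mK

22.48


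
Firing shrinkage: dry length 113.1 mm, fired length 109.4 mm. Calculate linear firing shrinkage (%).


FS = (113.1 - 109.4) / 113.1 * 100 = 3.27%

3.27


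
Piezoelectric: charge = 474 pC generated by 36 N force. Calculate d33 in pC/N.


d33 = 474 / 36 = 13.2 pC/N

13.2


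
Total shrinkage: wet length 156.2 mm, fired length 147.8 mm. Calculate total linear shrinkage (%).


TS = (156.2 - 147.8) / 156.2 * 100 = 5.38%

5.38


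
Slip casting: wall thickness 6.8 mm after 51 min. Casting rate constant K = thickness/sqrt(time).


K = 6.8 / sqrt(51) = 6.8 / 7.1414 = 0.952 mm/min^0.5

0.952


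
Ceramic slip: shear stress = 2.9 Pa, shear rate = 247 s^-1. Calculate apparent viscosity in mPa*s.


eta = tau/gamma * 1000 = 2.9/247 * 1000 = 11.7 mPa*s

11.7


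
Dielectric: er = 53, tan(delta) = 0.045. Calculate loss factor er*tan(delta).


Loss = 53 * 0.045 = 2.385

2.385


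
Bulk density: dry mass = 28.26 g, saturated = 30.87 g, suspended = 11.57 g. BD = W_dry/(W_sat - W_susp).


BD = 28.26 / (30.87 - 11.57) = 28.26 / 19.3 = 1.464 g/cm^3

1.464


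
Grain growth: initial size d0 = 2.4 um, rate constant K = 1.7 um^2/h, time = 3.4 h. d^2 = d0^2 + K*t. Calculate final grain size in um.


d^2 = 2.4^2 + 1.7*3.4 = 11.54
d = sqrt(11.54) = 3.4 um

3.4


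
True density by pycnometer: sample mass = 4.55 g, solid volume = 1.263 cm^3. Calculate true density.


TD = 4.55 / 1.263 = 3.603 g/cm^3

3.603


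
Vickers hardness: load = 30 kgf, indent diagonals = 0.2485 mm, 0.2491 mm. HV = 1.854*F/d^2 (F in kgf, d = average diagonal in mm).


d_avg = (0.2485+0.2491)/2 = 0.2488 mm
HV = 1.854*30/0.2488^2 = 899

899


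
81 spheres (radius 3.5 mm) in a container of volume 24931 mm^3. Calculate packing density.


V_sphere = 4/3*pi*3.5^3 = 179.5944 mm^3
Total V = 81*179.5944 = 14547.1464 mm^3
PD = 14547.1464 / 24931 = 0.583

0.583


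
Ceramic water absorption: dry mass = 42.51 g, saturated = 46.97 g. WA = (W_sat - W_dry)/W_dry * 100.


WA = (46.97 - 42.51) / 42.51 * 100 = 10.49%

10.49


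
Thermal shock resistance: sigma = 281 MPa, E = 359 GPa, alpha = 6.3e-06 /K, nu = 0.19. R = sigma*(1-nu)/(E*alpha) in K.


R = 281*(1-0.19)/(359*1000*6.3e-06) = 101 K

101


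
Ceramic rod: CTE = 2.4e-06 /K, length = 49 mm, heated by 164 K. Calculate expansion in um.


dL = 2.4e-06 * 49 * 164 * 1000 = 19.286 um

19.286


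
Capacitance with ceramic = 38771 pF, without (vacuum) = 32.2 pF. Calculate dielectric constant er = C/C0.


er = 38771 / 32.2 = 1204.07

1204.07


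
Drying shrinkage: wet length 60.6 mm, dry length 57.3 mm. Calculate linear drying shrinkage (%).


DS = (60.6 - 57.3) / 60.6 * 100 = 5.45%

5.45


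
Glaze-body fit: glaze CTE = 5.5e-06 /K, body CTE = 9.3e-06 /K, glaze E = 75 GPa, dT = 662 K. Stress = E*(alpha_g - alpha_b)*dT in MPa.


Stress = 75*1000*(5.5e-06 - 9.3e-06)*662 = -188.7 MPa

-188.7


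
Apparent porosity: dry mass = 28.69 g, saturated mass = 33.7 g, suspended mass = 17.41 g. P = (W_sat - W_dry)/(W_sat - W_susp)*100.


P = (33.7 - 28.69) / (33.7 - 17.41) * 100 = 5.01 / 16.29 * 100 = 30.8%

30.8


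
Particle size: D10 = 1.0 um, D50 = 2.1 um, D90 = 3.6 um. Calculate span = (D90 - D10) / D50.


Span = (3.6 - 1.0) / 2.1 = 2.6 / 2.1 = 1.238

1.238


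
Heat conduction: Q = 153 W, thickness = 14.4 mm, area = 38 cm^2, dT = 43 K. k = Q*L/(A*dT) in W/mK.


k = 153*14.4/1000/(38/10000*43) = 13.48 W/mK

13.48


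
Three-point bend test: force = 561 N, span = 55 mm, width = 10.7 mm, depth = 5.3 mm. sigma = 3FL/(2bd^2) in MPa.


sigma = 3*561*55/(2*10.7*5.3^2) = 154.0 MPa

154.0


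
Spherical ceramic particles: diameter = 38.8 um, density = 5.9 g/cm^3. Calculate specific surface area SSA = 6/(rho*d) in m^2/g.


SSA = 6 / (5.9 * 38.8) = 0.026 m^2/g

0.026


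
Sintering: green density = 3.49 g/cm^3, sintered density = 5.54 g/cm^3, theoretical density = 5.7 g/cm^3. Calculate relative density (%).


Relative = 5.54 / 5.7 * 100 = 97.2%

97.2


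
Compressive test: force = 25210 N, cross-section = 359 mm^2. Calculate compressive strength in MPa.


CS = 25210 / 359 = 70.2 MPa

70.2


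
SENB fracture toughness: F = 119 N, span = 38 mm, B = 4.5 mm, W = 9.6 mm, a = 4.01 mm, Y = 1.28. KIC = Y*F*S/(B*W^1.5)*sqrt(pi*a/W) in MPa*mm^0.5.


KIC = 1.28*119*38/(4.5*9.6^1.5)*sqrt(pi*4.01/9.6) = 49.54

49.54


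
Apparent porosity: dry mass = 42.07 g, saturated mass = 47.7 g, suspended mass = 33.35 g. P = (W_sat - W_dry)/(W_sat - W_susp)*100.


P = (47.7 - 42.07) / (47.7 - 33.35) * 100 = 5.63 / 14.35 * 100 = 39.2%

39.2


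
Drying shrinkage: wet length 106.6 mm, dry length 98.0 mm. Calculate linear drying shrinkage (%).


DS = (106.6 - 98.0) / 106.6 * 100 = 8.07%

8.07


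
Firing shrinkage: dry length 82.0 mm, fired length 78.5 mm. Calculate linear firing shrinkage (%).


FS = (82.0 - 78.5) / 82.0 * 100 = 4.27%

4.27


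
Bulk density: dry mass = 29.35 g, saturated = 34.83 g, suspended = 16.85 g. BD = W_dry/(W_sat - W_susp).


BD = 29.35 / (34.83 - 16.85) = 29.35 / 17.98 = 1.632 g/cm^3

1.632


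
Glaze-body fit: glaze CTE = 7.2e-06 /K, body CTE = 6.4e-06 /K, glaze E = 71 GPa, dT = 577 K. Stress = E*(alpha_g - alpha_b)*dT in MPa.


Stress = 71*1000*(7.2e-06 - 6.4e-06)*577 = 32.8 MPa

32.8


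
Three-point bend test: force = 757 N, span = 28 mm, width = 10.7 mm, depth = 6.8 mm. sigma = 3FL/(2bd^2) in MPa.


sigma = 3*757*28/(2*10.7*6.8^2) = 64.3 MPa

64.3


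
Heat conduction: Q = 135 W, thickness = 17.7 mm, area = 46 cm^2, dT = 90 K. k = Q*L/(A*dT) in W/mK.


k = 135*17.7/1000/(46/10000*90) = 5.77 W/mK

5.77


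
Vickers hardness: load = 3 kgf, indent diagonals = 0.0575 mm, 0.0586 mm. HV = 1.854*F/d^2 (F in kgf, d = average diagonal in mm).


d_avg = (0.0575+0.0586)/2 = 0.05805 mm
HV = 1.854*3/0.05805^2 = 1651

1651


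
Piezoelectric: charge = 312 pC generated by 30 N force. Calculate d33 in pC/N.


d33 = 312 / 30 = 10.4 pC/N

10.4


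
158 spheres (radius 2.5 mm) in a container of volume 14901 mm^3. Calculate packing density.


V_sphere = 4/3*pi*2.5^3 = 65.4498 mm^3
Total V = 158*65.4498 = 10341.0684 mm^3
PD = 10341.0684 / 14901 = 0.694

0.694


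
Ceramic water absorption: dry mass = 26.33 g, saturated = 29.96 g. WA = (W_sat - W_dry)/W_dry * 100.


WA = (29.96 - 26.33) / 26.33 * 100 = 13.79%

13.79


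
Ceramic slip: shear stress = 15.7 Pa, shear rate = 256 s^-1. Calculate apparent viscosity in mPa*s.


eta = tau/gamma * 1000 = 15.7/256 * 1000 = 61.3 mPa*s

61.3


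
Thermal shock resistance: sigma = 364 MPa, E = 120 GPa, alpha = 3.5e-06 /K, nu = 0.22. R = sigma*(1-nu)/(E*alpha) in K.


R = 364*(1-0.22)/(120*1000*3.5e-06) = 676 K

676


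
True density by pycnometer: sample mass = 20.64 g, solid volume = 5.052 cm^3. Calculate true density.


TD = 20.64 / 5.052 = 4.086 g/cm^3

4.086


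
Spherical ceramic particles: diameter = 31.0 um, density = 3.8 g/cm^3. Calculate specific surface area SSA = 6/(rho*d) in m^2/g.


SSA = 6 / (3.8 * 31.0) = 0.051 m^2/g

0.051


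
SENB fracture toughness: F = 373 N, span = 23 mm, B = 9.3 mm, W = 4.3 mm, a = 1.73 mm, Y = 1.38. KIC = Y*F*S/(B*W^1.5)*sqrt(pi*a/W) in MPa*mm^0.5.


KIC = 1.38*373*23/(9.3*4.3^1.5)*sqrt(pi*1.73/4.3) = 160.51

160.51


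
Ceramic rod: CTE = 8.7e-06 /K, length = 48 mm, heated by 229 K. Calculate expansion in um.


dL = 8.7e-06 * 48 * 229 * 1000 = 95.63 um

95.63


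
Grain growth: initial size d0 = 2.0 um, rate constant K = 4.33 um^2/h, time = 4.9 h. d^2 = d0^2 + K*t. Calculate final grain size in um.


d^2 = 2.0^2 + 4.33*4.9 = 25.217
d = sqrt(25.217) = 5.02 um

5.02


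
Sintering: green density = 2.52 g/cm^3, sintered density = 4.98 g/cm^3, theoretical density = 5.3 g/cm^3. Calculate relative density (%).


Relative = 4.98 / 5.3 * 100 = 94.0%

94.0


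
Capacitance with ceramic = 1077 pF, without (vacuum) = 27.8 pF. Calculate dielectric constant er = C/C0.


er = 1077 / 27.8 = 38.74

38.74


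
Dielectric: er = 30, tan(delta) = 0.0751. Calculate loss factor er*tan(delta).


Loss = 30 * 0.0751 = 2.253

2.253


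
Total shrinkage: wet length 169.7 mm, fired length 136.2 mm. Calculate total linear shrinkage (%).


TS = (169.7 - 136.2) / 169.7 * 100 = 19.74%

19.74


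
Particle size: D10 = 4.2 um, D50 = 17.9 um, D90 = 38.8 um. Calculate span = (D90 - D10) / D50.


Span = (38.8 - 4.2) / 17.9 = 34.6 / 17.9 = 1.933

1.933
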